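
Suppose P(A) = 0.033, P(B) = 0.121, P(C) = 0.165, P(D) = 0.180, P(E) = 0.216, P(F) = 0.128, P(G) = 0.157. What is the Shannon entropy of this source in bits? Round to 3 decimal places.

H = −Σ pᵢ log₂ pᵢ.
−0.033·log₂(0.033) = 0.1624
−0.121·log₂(0.121) = 0.3687
−0.165·log₂(0.165) = 0.4289
−0.180·log₂(0.180) = 0.4453
−0.216·log₂(0.216) = 0.4776
−0.128·log₂(0.128) = 0.3796
−0.157·log₂(0.157) = 0.4194
Sum ≈ 2.6818 → 2.682 bits.

2.682 bits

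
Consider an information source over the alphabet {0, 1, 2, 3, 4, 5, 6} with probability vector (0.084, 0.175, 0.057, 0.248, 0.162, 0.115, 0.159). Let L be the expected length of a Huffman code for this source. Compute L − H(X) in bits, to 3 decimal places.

Entropy H = −Σ p log₂ p ≈ 2.6807 bits.
Huffman merges: 57/1000+21/250→141/1000; 23/200+141/1000→32/125; 159/1000+81/500→321/1000; 7/40+31/125→423/1000; 32/125+321/1000→577/1000; 423/1000+577/1000→1. L = 1359/500 ≈ 2.7180.
L − H = 2.7180 − 2.6807 = 0.037 bits.

0.037 bits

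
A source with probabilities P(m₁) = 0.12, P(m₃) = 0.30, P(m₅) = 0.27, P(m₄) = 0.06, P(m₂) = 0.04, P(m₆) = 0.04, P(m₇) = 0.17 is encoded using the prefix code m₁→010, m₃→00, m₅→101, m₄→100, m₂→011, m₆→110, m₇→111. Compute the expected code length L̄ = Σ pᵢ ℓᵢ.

2.7 bits/symbol

L̄ = Σ pᵢ·ℓᵢ = 0.12·3 + 0.30·2 + 0.27·3 + 0.06·3 + 0.04·3 + 0.04·3 + 0.17·3 = 2.7 bits/symbol.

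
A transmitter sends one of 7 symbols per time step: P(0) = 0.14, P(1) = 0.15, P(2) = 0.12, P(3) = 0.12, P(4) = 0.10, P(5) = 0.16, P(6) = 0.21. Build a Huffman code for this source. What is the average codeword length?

Repeatedly combine the two least-probable nodes; the expected code length is the sum of the merged weights.
merge 1/10 + 3/25 → 11/50
merge 3/25 + 7/50 → 13/50
merge 3/20 + 4/25 → 31/100
merge 21/100 + 11/50 → 43/100
merge 13/50 + 31/100 → 57/100
merge 43/100 + 57/100 → 1
L = 11/50 + 13/50 + 31/100 + 43/100 + 57/100 + 1 = 279/100 = 2.79 bits/symbol.

2.79 bits/symbol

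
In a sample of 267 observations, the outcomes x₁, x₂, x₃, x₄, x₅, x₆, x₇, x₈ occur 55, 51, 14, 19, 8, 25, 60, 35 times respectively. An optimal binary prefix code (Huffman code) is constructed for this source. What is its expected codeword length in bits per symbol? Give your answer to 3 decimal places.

2.805 bits/symbol

Probabilities are the counts divided by 267.
Repeatedly combine the two least-probable nodes; the expected code length is the sum of the merged weights.
merge 8/267 + 14/267 → 22/267
merge 19/267 + 22/267 → 41/267
merge 25/267 + 35/267 → 20/89
merge 41/267 + 17/89 → 92/267
merge 55/267 + 20/89 → 115/267
merge 20/89 + 92/267 → 152/267
merge 115/267 + 152/267 → 1
L = 22/267 + 41/267 + 20/89 + 92/267 + 115/267 + 152/267 + 1 = 749/267 ≈ 2.805 bits/symbol.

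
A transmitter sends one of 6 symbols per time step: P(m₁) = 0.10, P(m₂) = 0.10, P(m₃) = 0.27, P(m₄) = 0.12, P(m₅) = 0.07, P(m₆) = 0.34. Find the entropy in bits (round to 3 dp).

2.339 bits

H = −Σ pᵢ log₂ pᵢ.
−0.10·log₂(0.10) = 0.3322
−0.10·log₂(0.10) = 0.3322
−0.27·log₂(0.27) = 0.5100
−0.12·log₂(0.12) = 0.3671
−0.07·log₂(0.07) = 0.2686
−0.34·log₂(0.34) = 0.5292
Sum ≈ 2.3392 → 2.339 bits.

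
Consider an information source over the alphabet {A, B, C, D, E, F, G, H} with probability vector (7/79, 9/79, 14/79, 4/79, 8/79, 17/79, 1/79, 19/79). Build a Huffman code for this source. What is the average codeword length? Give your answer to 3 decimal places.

Repeatedly combine the two least-probable nodes; the expected code length is the sum of the merged weights.
merge 1/79 + 4/79 → 5/79
merge 5/79 + 7/79 → 12/79
merge 8/79 + 9/79 → 17/79
merge 12/79 + 14/79 → 26/79
merge 17/79 + 17/79 → 34/79
merge 19/79 + 26/79 → 45/79
merge 34/79 + 45/79 → 1
L = 5/79 + 12/79 + 17/79 + 26/79 + 34/79 + 45/79 + 1 = 218/79 ≈ 2.759 bits/symbol.

2.759 bits/symbol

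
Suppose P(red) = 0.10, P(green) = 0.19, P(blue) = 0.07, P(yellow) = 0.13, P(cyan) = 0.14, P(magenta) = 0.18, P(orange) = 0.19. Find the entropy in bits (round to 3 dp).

2.736 bits

H = −Σ pᵢ log₂ pᵢ.
−0.10·log₂(0.10) = 0.3322
−0.19·log₂(0.19) = 0.4552
−0.07·log₂(0.07) = 0.2686
−0.13·log₂(0.13) = 0.3826
−0.14·log₂(0.14) = 0.3971
−0.18·log₂(0.18) = 0.4453
−0.19·log₂(0.19) = 0.4552
Sum ≈ 2.7363 → 2.736 bits.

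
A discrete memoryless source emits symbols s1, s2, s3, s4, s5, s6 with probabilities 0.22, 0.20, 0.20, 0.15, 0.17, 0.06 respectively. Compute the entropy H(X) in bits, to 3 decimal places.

2.498 bits

H = −Σ pᵢ log₂ pᵢ.
−0.22·log₂(0.22) = 0.4806
−0.20·log₂(0.20) = 0.4644
−0.20·log₂(0.20) = 0.4644
−0.15·log₂(0.15) = 0.4105
−0.17·log₂(0.17) = 0.4346
−0.06·log₂(0.06) = 0.2435
Sum ≈ 2.4980 → 2.498 bits.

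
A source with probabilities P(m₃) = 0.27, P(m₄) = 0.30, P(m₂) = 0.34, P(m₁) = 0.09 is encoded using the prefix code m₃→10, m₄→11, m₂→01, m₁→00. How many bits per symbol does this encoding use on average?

L̄ = Σ pᵢ·ℓᵢ = 0.27·2 + 0.30·2 + 0.34·2 + 0.09·2 = 2 bits/symbol.

2 bits/symbol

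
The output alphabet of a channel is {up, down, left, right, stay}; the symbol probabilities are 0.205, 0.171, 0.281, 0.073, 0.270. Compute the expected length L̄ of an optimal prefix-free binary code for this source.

Repeatedly combine the two least-probable nodes; the expected code length is the sum of the merged weights.
merge 73/1000 + 171/1000 → 61/250
merge 41/200 + 61/250 → 449/1000
merge 27/100 + 281/1000 → 551/1000
merge 449/1000 + 551/1000 → 1
L = 61/250 + 449/1000 + 551/1000 + 1 = 561/250 = 2.244 bits/symbol.

2.244 bits/symbol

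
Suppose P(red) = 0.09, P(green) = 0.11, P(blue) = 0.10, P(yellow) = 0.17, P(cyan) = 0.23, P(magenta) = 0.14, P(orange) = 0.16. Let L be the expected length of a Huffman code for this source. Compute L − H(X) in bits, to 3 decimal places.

0.032 bits

Entropy H = −Σ p log₂ p ≈ 2.7375 bits.
Huffman merges: 9/100+1/10→19/100; 11/100+7/50→1/4; 4/25+17/100→33/100; 19/100+23/100→21/50; 1/4+33/100→29/50; 21/50+29/50→1. L = 277/100 ≈ 2.7700.
L − H = 2.7700 − 2.7375 = 0.032 bits.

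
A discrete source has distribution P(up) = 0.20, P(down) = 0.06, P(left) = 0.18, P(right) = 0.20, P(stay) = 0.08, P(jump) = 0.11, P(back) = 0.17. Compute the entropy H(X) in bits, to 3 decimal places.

H = −Σ pᵢ log₂ pᵢ.
−0.20·log₂(0.20) = 0.4644
−0.06·log₂(0.06) = 0.2435
−0.18·log₂(0.18) = 0.4453
−0.20·log₂(0.20) = 0.4644
−0.08·log₂(0.08) = 0.2915
−0.11·log₂(0.11) = 0.3503
−0.17·log₂(0.17) = 0.4346
Sum ≈ 2.6940 → 2.694 bits.

2.694 bits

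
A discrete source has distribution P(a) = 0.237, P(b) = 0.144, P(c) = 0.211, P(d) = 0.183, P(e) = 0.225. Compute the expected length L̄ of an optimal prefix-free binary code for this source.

Repeatedly combine the two least-probable nodes; the expected code length is the sum of the merged weights.
merge 18/125 + 183/1000 → 327/1000
merge 211/1000 + 9/40 → 109/250
merge 237/1000 + 327/1000 → 141/250
merge 109/250 + 141/250 → 1
L = 327/1000 + 109/250 + 141/250 + 1 = 2327/1000 = 2.327 bits/symbol.

2.327 bits/symbol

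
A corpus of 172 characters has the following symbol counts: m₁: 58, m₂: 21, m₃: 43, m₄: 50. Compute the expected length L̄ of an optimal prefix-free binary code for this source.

Probabilities are the counts divided by 172.
Repeatedly combine the two least-probable nodes; the expected code length is the sum of the merged weights.
merge 21/172 + 1/4 → 16/43
merge 25/86 + 29/86 → 27/43
merge 16/43 + 27/43 → 1
L = 16/43 + 27/43 + 1 = 2 bits/symbol.

2 bits/symbol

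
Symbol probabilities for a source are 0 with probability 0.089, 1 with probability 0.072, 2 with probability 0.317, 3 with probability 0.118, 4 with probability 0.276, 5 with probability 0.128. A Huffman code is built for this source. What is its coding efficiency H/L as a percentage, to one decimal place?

Entropy H = −Σ p log₂ p ≈ 2.3654 bits.
Huffman merges: 9/125+89/1000→161/1000; 59/500+16/125→123/500; 161/1000+123/500→407/1000; 69/250+317/1000→593/1000; 407/1000+593/1000→1. L = 2407/1000 ≈ 2.4070.
Efficiency = H/L = 2.3654/2.4070 = 98.3%.

98.3%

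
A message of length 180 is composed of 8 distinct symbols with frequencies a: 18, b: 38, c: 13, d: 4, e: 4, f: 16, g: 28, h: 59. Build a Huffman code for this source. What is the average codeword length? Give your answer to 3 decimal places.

Probabilities are the counts divided by 180.
Repeatedly combine the two least-probable nodes; the expected code length is the sum of the merged weights.
merge 1/45 + 1/45 → 2/45
merge 2/45 + 13/180 → 7/60
merge 4/45 + 1/10 → 17/90
merge 7/60 + 7/45 → 49/180
merge 17/90 + 19/90 → 2/5
merge 49/180 + 59/180 → 3/5
merge 2/5 + 3/5 → 1
L = 2/45 + 7/60 + 17/90 + 49/180 + 2/5 + 3/5 + 1 = 118/45 ≈ 2.622 bits/symbol.

2.622 bits/symbol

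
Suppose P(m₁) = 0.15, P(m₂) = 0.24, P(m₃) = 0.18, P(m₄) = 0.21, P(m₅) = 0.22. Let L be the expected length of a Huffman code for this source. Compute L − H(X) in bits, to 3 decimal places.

0.027 bits

Entropy H = −Σ p log₂ p ≈ 2.3034 bits.
Huffman merges: 3/20+9/50→33/100; 21/100+11/50→43/100; 6/25+33/100→57/100; 43/100+57/100→1. L = 233/100 ≈ 2.3300.
L − H = 2.3300 − 2.3034 = 0.027 bits.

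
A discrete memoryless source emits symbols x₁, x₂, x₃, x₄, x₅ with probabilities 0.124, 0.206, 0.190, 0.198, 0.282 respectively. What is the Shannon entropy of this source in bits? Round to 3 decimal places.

2.276 bits

H = −Σ pᵢ log₂ pᵢ.
−0.124·log₂(0.124) = 0.3734
−0.206·log₂(0.206) = 0.4695
−0.190·log₂(0.190) = 0.4552
−0.198·log₂(0.198) = 0.4626
−0.282·log₂(0.282) = 0.5150
Sum ≈ 2.2758 → 2.276 bits.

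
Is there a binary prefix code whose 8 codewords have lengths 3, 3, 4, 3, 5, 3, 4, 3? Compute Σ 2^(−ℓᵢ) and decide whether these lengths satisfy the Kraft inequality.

0.78125; yes

With common denominator 2^5 = 32: Σ 2^(−ℓᵢ) = 4/32 + 4/32 + 2/32 + 4/32 + 1/32 + 4/32 + 2/32 + 4/32 = 25/32 = 0.78125.
Kraft's inequality requires Σ ≤ 1; here Σ = 0.78125 ≤ 1, so such a prefix code exists.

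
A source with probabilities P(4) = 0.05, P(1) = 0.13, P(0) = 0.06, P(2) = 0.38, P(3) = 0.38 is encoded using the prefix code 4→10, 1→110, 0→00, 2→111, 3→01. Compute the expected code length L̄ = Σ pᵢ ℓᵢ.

2.51 bits/symbol

L̄ = Σ pᵢ·ℓᵢ = 0.05·2 + 0.13·3 + 0.06·2 + 0.38·3 + 0.38·2 = 2.51 bits/symbol.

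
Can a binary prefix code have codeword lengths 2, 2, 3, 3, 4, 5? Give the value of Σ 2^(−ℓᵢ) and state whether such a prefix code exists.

With common denominator 2^5 = 32: Σ 2^(−ℓᵢ) = 8/32 + 8/32 + 4/32 + 4/32 + 2/32 + 1/32 = 27/32 = 0.84375.
Kraft's inequality requires Σ ≤ 1; here Σ = 0.84375 ≤ 1, so such a prefix code exists.

0.84375; yes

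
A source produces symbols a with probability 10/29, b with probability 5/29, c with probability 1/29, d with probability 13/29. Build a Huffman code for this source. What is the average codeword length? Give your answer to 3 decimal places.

Repeatedly combine the two least-probable nodes; the expected code length is the sum of the merged weights.
merge 1/29 + 5/29 → 6/29
merge 6/29 + 10/29 → 16/29
merge 13/29 + 16/29 → 1
L = 6/29 + 16/29 + 1 = 51/29 ≈ 1.759 bits/symbol.

1.759 bits/symbol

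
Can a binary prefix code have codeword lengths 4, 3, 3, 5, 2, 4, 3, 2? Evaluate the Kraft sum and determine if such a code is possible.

With common denominator 2^5 = 32: Σ 2^(−ℓᵢ) = 2/32 + 4/32 + 4/32 + 1/32 + 8/32 + 2/32 + 4/32 + 8/32 = 33/32 = 1.03125.
Kraft's inequality requires Σ ≤ 1; here Σ = 1.03125 > 1, so no such prefix code exists.

1.03125; no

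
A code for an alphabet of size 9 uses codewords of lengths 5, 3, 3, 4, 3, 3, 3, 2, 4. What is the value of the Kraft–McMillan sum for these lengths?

With common denominator 2^5 = 32: Σ 2^(−ℓᵢ) = 1/32 + 4/32 + 4/32 + 2/32 + 4/32 + 4/32 + 4/32 + 8/32 + 2/32 = 33/32 = 1.03125.

1.03125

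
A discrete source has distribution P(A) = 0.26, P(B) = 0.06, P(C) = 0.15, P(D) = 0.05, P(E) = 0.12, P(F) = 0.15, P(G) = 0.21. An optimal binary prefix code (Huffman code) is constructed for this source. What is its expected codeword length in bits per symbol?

2.64 bits/symbol

Repeatedly combine the two least-probable nodes; the expected code length is the sum of the merged weights.
merge 1/20 + 3/50 → 11/100
merge 11/100 + 3/25 → 23/100
merge 3/20 + 3/20 → 3/10
merge 21/100 + 23/100 → 11/25
merge 13/50 + 3/10 → 14/25
merge 11/25 + 14/25 → 1
L = 11/100 + 23/100 + 3/10 + 11/25 + 14/25 + 1 = 66/25 = 2.64 bits/symbol.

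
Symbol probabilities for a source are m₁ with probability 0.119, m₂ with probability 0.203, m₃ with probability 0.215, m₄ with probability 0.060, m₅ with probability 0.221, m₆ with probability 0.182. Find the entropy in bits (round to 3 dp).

2.481 bits

H = −Σ pᵢ log₂ pᵢ.
−0.119·log₂(0.119) = 0.3654
−0.203·log₂(0.203) = 0.4670
−0.215·log₂(0.215) = 0.4768
−0.060·log₂(0.060) = 0.2435
−0.221·log₂(0.221) = 0.4813
−0.182·log₂(0.182) = 0.4474
Sum ≈ 2.4814 → 2.481 bits.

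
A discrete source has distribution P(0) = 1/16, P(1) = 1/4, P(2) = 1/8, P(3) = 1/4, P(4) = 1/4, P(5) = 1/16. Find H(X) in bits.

Each probability is a power of 1/2, so log₂(1/p) is an integer.
H = Σ p·log₂(1/p) = 1/16·4 + 1/4·2 + 1/8·3 + 1/4·2 + 1/4·2 + 1/16·4 = 2.375 bits.

2.375 bits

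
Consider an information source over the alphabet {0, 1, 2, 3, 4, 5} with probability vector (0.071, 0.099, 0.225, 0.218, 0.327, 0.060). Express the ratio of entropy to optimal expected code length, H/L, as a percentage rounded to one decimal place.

Entropy H = −Σ p log₂ p ≈ 2.3354 bits.
Huffman merges: 3/50+71/1000→131/1000; 99/1000+131/1000→23/100; 109/500+9/40→443/1000; 23/100+327/1000→557/1000; 443/1000+557/1000→1. L = 2361/1000 ≈ 2.3610.
Efficiency = H/L = 2.3354/2.3610 = 98.9%.

98.9%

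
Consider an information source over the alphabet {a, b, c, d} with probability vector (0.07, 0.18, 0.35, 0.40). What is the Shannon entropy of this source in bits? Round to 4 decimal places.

H = −Σ pᵢ log₂ pᵢ.
−0.07·log₂(0.07) = 0.2686
−0.18·log₂(0.18) = 0.4453
−0.35·log₂(0.35) = 0.5301
−0.40·log₂(0.40) = 0.5288
Sum ≈ 1.7727 → 1.7727 bits.

1.7727 bits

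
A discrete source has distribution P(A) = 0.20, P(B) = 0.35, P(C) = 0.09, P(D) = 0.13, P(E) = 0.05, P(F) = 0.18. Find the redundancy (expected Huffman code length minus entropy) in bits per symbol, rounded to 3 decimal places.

0.059 bits

Entropy H = −Σ p log₂ p ≈ 2.3512 bits.
Huffman merges: 1/20+9/100→7/50; 13/100+7/50→27/100; 9/50+1/5→19/50; 27/100+7/20→31/50; 19/50+31/50→1. L = 241/100 ≈ 2.4100.
L − H = 2.4100 − 2.3512 = 0.059 bits.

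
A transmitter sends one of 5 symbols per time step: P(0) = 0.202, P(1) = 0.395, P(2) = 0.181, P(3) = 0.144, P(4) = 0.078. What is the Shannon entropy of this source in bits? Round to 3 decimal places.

H = −Σ pᵢ log₂ pᵢ.
−0.202·log₂(0.202) = 0.4661
−0.395·log₂(0.395) = 0.5293
−0.181·log₂(0.181) = 0.4463
−0.144·log₂(0.144) = 0.4026
−0.078·log₂(0.078) = 0.2871
Sum ≈ 2.1315 → 2.131 bits.

2.131 bits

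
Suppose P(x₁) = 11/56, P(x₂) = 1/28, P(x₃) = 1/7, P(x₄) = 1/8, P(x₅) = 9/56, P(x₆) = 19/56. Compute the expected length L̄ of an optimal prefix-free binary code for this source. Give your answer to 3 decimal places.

Repeatedly combine the two least-probable nodes; the expected code length is the sum of the merged weights.
merge 1/28 + 1/8 → 9/56
merge 1/7 + 9/56 → 17/56
merge 9/56 + 11/56 → 5/14
merge 17/56 + 19/56 → 9/14
merge 5/14 + 9/14 → 1
L = 9/56 + 17/56 + 5/14 + 9/14 + 1 = 69/28 ≈ 2.464 bits/symbol.

2.464 bits/symbol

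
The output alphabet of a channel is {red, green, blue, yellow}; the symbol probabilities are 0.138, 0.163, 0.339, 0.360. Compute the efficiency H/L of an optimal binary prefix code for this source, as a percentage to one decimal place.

Entropy H = −Σ p log₂ p ≈ 1.8806 bits.
Huffman merges: 69/500+163/1000→301/1000; 301/1000+339/1000→16/25; 9/25+16/25→1. L = 1941/1000 ≈ 1.9410.
Efficiency = H/L = 1.8806/1.9410 = 96.9%.

96.9%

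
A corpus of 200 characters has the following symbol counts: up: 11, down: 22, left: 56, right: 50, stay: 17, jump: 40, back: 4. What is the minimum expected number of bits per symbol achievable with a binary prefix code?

Probabilities are the counts divided by 200.
Repeatedly combine the two least-probable nodes; the expected code length is the sum of the merged weights.
merge 1/50 + 11/200 → 3/40
merge 3/40 + 17/200 → 4/25
merge 11/100 + 4/25 → 27/100
merge 1/5 + 1/4 → 9/20
merge 27/100 + 7/25 → 11/20
merge 9/20 + 11/20 → 1
L = 3/40 + 4/25 + 27/100 + 9/20 + 11/20 + 1 = 501/200 = 2.505 bits/symbol.

2.505 bits/symbol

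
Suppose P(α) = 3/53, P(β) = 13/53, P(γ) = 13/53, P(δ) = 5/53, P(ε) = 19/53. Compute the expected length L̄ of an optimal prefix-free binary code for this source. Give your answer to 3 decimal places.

Repeatedly combine the two least-probable nodes; the expected code length is the sum of the merged weights.
merge 3/53 + 5/53 → 8/53
merge 8/53 + 13/53 → 21/53
merge 13/53 + 19/53 → 32/53
merge 21/53 + 32/53 → 1
L = 8/53 + 21/53 + 32/53 + 1 = 114/53 ≈ 2.151 bits/symbol.

2.151 bits/symbol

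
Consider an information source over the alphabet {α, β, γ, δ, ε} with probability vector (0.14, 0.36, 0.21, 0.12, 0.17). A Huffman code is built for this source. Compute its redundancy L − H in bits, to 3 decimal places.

Entropy H = −Σ p log₂ p ≈ 2.2022 bits.
Huffman merges: 3/25+7/50→13/50; 17/100+21/100→19/50; 13/50+9/25→31/50; 19/50+31/50→1. L = 113/50 ≈ 2.2600.
L − H = 2.2600 − 2.2022 = 0.058 bits.

0.058 bits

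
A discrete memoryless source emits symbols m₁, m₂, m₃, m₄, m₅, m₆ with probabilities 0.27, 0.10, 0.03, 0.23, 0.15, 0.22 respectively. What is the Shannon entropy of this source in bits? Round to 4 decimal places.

2.3728 bits

H = −Σ pᵢ log₂ pᵢ.
−0.27·log₂(0.27) = 0.5100
−0.10·log₂(0.10) = 0.3322
−0.03·log₂(0.03) = 0.1518
−0.23·log₂(0.23) = 0.4877
−0.15·log₂(0.15) = 0.4105
−0.22·log₂(0.22) = 0.4806
Sum ≈ 2.3728 → 2.3728 bits.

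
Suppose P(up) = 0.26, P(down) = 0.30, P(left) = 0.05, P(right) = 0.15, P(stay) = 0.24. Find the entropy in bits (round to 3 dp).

2.147 bits

H = −Σ pᵢ log₂ pᵢ.
−0.26·log₂(0.26) = 0.5053
−0.30·log₂(0.30) = 0.5211
−0.05·log₂(0.05) = 0.2161
−0.15·log₂(0.15) = 0.4105
−0.24·log₂(0.24) = 0.4941
Sum ≈ 2.1472 → 2.147 bits.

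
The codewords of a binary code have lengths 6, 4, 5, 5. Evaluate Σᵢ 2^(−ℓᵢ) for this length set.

0.140625

With common denominator 2^6 = 64: Σ 2^(−ℓᵢ) = 1/64 + 4/64 + 2/64 + 2/64 = 9/64 = 0.140625.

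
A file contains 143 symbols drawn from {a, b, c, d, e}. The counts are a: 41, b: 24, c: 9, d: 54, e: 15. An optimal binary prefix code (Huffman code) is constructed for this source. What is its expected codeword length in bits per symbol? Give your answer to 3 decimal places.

Probabilities are the counts divided by 143.
Repeatedly combine the two least-probable nodes; the expected code length is the sum of the merged weights.
merge 9/143 + 15/143 → 24/143
merge 24/143 + 24/143 → 48/143
merge 41/143 + 48/143 → 89/143
merge 54/143 + 89/143 → 1
L = 24/143 + 48/143 + 89/143 + 1 = 304/143 ≈ 2.126 bits/symbol.

2.126 bits/symbol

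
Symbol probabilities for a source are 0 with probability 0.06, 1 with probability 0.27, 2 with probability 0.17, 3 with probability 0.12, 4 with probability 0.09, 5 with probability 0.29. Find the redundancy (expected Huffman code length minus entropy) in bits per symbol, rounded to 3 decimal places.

0.034 bits

Entropy H = −Σ p log₂ p ≈ 2.3858 bits.
Huffman merges: 3/50+9/100→3/20; 3/25+3/20→27/100; 17/100+27/100→11/25; 27/100+29/100→14/25; 11/25+14/25→1. L = 121/50 ≈ 2.4200.
L − H = 2.4200 − 2.3858 = 0.034 bits.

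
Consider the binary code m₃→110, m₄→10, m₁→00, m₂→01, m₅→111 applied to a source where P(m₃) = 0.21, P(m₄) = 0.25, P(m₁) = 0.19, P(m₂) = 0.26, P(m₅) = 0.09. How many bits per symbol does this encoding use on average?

2.3 bits/symbol

L̄ = Σ pᵢ·ℓᵢ = 0.21·3 + 0.25·2 + 0.19·2 + 0.26·2 + 0.09·3 = 2.3 bits/symbol.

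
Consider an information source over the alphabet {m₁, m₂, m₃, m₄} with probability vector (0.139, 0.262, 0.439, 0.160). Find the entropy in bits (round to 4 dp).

1.8464 bits

H = −Σ pᵢ log₂ pᵢ.
−0.139·log₂(0.139) = 0.3957
−0.262·log₂(0.262) = 0.5063
−0.439·log₂(0.439) = 0.5214
−0.160·log₂(0.160) = 0.4230
Sum ≈ 1.8464 → 1.8464 bits.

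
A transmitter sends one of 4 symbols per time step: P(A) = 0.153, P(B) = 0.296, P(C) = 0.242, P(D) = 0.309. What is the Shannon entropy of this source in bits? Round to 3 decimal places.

H = −Σ pᵢ log₂ pᵢ.
−0.153·log₂(0.153) = 0.4144
−0.296·log₂(0.296) = 0.5199
−0.242·log₂(0.242) = 0.4954
−0.309·log₂(0.309) = 0.5235
Sum ≈ 1.9532 → 1.953 bits.

1.953 bits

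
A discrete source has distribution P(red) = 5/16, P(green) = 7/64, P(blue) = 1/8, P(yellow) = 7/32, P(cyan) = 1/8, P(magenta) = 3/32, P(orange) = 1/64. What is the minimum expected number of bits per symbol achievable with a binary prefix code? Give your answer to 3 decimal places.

Repeatedly combine the two least-probable nodes; the expected code length is the sum of the merged weights.
merge 1/64 + 3/32 → 7/64
merge 7/64 + 7/64 → 7/32
merge 1/8 + 1/8 → 1/4
merge 7/32 + 7/32 → 7/16
merge 1/4 + 5/16 → 9/16
merge 7/16 + 9/16 → 1
L = 7/64 + 7/32 + 1/4 + 7/16 + 9/16 + 1 = 165/64 ≈ 2.578 bits/symbol.

2.578 bits/symbol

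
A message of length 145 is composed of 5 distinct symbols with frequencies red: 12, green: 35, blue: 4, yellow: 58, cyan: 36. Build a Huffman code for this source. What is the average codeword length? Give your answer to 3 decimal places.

2.062 bits/symbol

Probabilities are the counts divided by 145.
Repeatedly combine the two least-probable nodes; the expected code length is the sum of the merged weights.
merge 4/145 + 12/145 → 16/145
merge 16/145 + 7/29 → 51/145
merge 36/145 + 51/145 → 3/5
merge 2/5 + 3/5 → 1
L = 16/145 + 51/145 + 3/5 + 1 = 299/145 ≈ 2.062 bits/symbol.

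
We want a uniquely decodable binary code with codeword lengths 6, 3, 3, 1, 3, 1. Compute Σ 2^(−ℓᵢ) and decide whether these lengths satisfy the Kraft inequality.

With common denominator 2^6 = 64: Σ 2^(−ℓᵢ) = 1/64 + 8/64 + 8/64 + 32/64 + 8/64 + 32/64 = 89/64 = 1.390625.
Kraft's inequality requires Σ ≤ 1; here Σ = 1.390625 > 1, so no such prefix code exists.

1.390625; no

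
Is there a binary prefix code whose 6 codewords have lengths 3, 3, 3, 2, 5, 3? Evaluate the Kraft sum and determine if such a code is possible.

0.78125; yes

With common denominator 2^5 = 32: Σ 2^(−ℓᵢ) = 4/32 + 4/32 + 4/32 + 8/32 + 1/32 + 4/32 = 25/32 = 0.78125.
Kraft's inequality requires Σ ≤ 1; here Σ = 0.78125 ≤ 1, so such a prefix code exists.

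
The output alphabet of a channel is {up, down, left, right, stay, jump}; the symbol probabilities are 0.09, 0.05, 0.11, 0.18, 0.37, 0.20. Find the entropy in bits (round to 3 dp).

2.319 bits

H = −Σ pᵢ log₂ pᵢ.
−0.09·log₂(0.09) = 0.3127
−0.05·log₂(0.05) = 0.2161
−0.11·log₂(0.11) = 0.3503
−0.18·log₂(0.18) = 0.4453
−0.37·log₂(0.37) = 0.5307
−0.20·log₂(0.20) = 0.4644
Sum ≈ 2.3195 → 2.319 bits.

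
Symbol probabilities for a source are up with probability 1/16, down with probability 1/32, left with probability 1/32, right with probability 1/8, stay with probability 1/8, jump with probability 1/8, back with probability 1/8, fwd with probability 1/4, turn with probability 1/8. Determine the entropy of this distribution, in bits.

2.9375 bits

Each probability is a power of 1/2, so log₂(1/p) is an integer.
H = Σ p·log₂(1/p) = 1/16·4 + 1/32·5 + 1/32·5 + 1/8·3 + 1/8·3 + 1/8·3 + 1/8·3 + 1/4·2 + 1/8·3 = 2.9375 bits.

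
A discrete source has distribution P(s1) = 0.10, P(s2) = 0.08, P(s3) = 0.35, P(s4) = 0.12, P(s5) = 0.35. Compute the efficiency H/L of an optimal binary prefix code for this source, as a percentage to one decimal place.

96.3%

Entropy H = −Σ p log₂ p ≈ 2.0510 bits.
Huffman merges: 2/25+1/10→9/50; 3/25+9/50→3/10; 3/10+7/20→13/20; 7/20+13/20→1. L = 213/100 ≈ 2.1300.
Efficiency = H/L = 2.0510/2.1300 = 96.3%.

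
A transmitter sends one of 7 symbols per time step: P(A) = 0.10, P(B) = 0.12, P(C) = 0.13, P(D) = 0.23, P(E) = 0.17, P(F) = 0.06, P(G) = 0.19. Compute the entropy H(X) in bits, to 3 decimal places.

H = −Σ pᵢ log₂ pᵢ.
−0.10·log₂(0.10) = 0.3322
−0.12·log₂(0.12) = 0.3671
−0.13·log₂(0.13) = 0.3826
−0.23·log₂(0.23) = 0.4877
−0.17·log₂(0.17) = 0.4346
−0.06·log₂(0.06) = 0.2435
−0.19·log₂(0.19) = 0.4552
Sum ≈ 2.7029 → 2.703 bits.

2.703 bits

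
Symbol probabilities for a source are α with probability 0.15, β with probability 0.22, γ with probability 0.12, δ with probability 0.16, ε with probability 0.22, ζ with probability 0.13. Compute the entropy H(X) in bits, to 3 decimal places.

H = −Σ pᵢ log₂ pᵢ.
−0.15·log₂(0.15) = 0.4105
−0.22·log₂(0.22) = 0.4806
−0.12·log₂(0.12) = 0.3671
−0.16·log₂(0.16) = 0.4230
−0.22·log₂(0.22) = 0.4806
−0.13·log₂(0.13) = 0.3826
Sum ≈ 2.5444 → 2.544 bits.

2.544 bits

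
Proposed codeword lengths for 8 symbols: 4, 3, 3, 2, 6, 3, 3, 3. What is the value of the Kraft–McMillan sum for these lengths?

With common denominator 2^6 = 64: Σ 2^(−ℓᵢ) = 4/64 + 8/64 + 8/64 + 16/64 + 1/64 + 8/64 + 8/64 + 8/64 = 61/64 = 0.953125.

0.953125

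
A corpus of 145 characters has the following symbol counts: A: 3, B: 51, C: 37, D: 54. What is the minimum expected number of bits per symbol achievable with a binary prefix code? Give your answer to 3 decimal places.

Probabilities are the counts divided by 145.
Repeatedly combine the two least-probable nodes; the expected code length is the sum of the merged weights.
merge 3/145 + 37/145 → 8/29
merge 8/29 + 51/145 → 91/145
merge 54/145 + 91/145 → 1
L = 8/29 + 91/145 + 1 = 276/145 ≈ 1.903 bits/symbol.

1.903 bits/symbol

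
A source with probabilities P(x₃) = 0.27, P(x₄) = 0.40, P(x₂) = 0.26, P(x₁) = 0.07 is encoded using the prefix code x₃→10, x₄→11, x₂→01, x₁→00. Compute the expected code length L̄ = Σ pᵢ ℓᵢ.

L̄ = Σ pᵢ·ℓᵢ = 0.27·2 + 0.40·2 + 0.26·2 + 0.07·2 = 2 bits/symbol.

2 bits/symbol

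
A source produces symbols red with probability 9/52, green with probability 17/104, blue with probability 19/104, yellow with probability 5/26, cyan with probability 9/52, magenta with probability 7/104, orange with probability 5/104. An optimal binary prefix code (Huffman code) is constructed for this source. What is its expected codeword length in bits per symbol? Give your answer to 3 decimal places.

2.740 bits/symbol

Repeatedly combine the two least-probable nodes; the expected code length is the sum of the merged weights.
merge 5/104 + 7/104 → 3/26
merge 3/26 + 17/104 → 29/104
merge 9/52 + 9/52 → 9/26
merge 19/104 + 5/26 → 3/8
merge 29/104 + 9/26 → 5/8
merge 3/8 + 5/8 → 1
L = 3/26 + 29/104 + 9/26 + 3/8 + 5/8 + 1 = 285/104 ≈ 2.740 bits/symbol.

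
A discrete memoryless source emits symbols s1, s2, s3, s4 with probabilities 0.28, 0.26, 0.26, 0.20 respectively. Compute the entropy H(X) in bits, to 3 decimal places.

H = −Σ pᵢ log₂ pᵢ.
−0.28·log₂(0.28) = 0.5142
−0.26·log₂(0.26) = 0.5053
−0.26·log₂(0.26) = 0.5053
−0.20·log₂(0.20) = 0.4644
Sum ≈ 1.9892 → 1.989 bits.

1.989 bits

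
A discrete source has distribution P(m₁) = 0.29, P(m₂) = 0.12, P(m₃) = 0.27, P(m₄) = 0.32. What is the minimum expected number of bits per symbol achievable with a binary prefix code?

2 bits/symbol

Repeatedly combine the two least-probable nodes; the expected code length is the sum of the merged weights.
merge 3/25 + 27/100 → 39/100
merge 29/100 + 8/25 → 61/100
merge 39/100 + 61/100 → 1
L = 39/100 + 61/100 + 1 = 2 bits/symbol.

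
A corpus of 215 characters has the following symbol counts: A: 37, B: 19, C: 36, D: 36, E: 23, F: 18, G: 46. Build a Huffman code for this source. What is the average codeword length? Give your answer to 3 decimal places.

Probabilities are the counts divided by 215.
Repeatedly combine the two least-probable nodes; the expected code length is the sum of the merged weights.
merge 18/215 + 19/215 → 37/215
merge 23/215 + 36/215 → 59/215
merge 36/215 + 37/215 → 73/215
merge 37/215 + 46/215 → 83/215
merge 59/215 + 73/215 → 132/215
merge 83/215 + 132/215 → 1
L = 37/215 + 59/215 + 73/215 + 83/215 + 132/215 + 1 = 599/215 ≈ 2.786 bits/symbol.

2.786 bits/symbol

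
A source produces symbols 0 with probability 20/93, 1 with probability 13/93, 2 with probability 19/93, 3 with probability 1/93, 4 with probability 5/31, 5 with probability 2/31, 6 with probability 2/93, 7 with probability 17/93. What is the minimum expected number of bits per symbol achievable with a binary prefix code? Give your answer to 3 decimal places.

2.710 bits/symbol

Repeatedly combine the two least-probable nodes; the expected code length is the sum of the merged weights.
merge 1/93 + 2/93 → 1/31
merge 1/31 + 2/31 → 3/31
merge 3/31 + 13/93 → 22/93
merge 5/31 + 17/93 → 32/93
merge 19/93 + 20/93 → 13/31
merge 22/93 + 32/93 → 18/31
merge 13/31 + 18/31 → 1
L = 1/31 + 3/31 + 22/93 + 32/93 + 13/31 + 18/31 + 1 = 84/31 ≈ 2.710 bits/symbol.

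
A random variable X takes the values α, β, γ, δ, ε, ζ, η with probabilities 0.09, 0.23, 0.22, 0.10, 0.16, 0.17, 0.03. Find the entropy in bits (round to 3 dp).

H = −Σ pᵢ log₂ pᵢ.
−0.09·log₂(0.09) = 0.3127
−0.23·log₂(0.23) = 0.4877
−0.22·log₂(0.22) = 0.4806
−0.10·log₂(0.10) = 0.3322
−0.16·log₂(0.16) = 0.4230
−0.17·log₂(0.17) = 0.4346
−0.03·log₂(0.03) = 0.1518
Sum ≈ 2.6225 → 2.622 bits.

2.622 bits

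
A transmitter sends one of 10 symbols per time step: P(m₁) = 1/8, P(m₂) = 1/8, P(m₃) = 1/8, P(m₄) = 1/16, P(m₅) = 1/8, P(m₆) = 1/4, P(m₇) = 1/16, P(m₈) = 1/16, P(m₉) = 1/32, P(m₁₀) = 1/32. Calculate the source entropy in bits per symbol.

Each probability is a power of 1/2, so log₂(1/p) is an integer.
H = Σ p·log₂(1/p) = 1/8·3 + 1/8·3 + 1/8·3 + 1/16·4 + 1/8·3 + 1/4·2 + 1/16·4 + 1/16·4 + 1/32·5 + 1/32·5 = 3.0625 bits.

3.0625 bits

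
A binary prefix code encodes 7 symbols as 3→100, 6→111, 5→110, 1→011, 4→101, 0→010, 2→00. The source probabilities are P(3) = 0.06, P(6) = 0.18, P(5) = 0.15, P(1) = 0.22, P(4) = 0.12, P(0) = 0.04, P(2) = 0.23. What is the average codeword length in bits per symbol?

L̄ = Σ pᵢ·ℓᵢ = 0.06·3 + 0.18·3 + 0.15·3 + 0.22·3 + 0.12·3 + 0.04·3 + 0.23·2 = 2.77 bits/symbol.

2.77 bits/symbol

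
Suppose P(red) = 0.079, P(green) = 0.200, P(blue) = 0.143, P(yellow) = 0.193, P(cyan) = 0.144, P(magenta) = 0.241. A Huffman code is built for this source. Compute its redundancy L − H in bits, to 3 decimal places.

0.049 bits

Entropy H = −Σ p log₂ p ≈ 2.5103 bits.
Huffman merges: 79/1000+143/1000→111/500; 18/125+193/1000→337/1000; 1/5+111/500→211/500; 241/1000+337/1000→289/500; 211/500+289/500→1. L = 2559/1000 ≈ 2.5590.
L − H = 2.5590 − 2.5103 = 0.049 bits.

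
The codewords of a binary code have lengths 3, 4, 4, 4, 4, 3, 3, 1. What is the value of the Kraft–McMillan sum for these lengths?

1.125

With common denominator 2^4 = 16: Σ 2^(−ℓᵢ) = 2/16 + 1/16 + 1/16 + 1/16 + 1/16 + 2/16 + 2/16 + 8/16 = 18/16 = 1.125.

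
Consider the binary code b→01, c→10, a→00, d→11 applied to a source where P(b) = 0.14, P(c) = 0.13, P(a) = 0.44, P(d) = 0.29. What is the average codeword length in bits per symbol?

L̄ = Σ pᵢ·ℓᵢ = 0.14·2 + 0.13·2 + 0.44·2 + 0.29·2 = 2 bits/symbol.

2 bits/symbol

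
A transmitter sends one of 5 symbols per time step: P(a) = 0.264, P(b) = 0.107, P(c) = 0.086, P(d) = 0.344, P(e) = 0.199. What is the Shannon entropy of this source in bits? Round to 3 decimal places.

2.150 bits

H = −Σ pᵢ log₂ pᵢ.
−0.264·log₂(0.264) = 0.5072
−0.107·log₂(0.107) = 0.3450
−0.086·log₂(0.086) = 0.3044
−0.344·log₂(0.344) = 0.5296
−0.199·log₂(0.199) = 0.4635
Sum ≈ 2.1497 → 2.150 bits.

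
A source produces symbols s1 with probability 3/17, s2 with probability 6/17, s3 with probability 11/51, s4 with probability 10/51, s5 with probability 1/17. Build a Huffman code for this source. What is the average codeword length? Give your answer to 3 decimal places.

Repeatedly combine the two least-probable nodes; the expected code length is the sum of the merged weights.
merge 1/17 + 3/17 → 4/17
merge 10/51 + 11/51 → 7/17
merge 4/17 + 6/17 → 10/17
merge 7/17 + 10/17 → 1
L = 4/17 + 7/17 + 10/17 + 1 = 38/17 ≈ 2.235 bits/symbol.

2.235 bits/symbol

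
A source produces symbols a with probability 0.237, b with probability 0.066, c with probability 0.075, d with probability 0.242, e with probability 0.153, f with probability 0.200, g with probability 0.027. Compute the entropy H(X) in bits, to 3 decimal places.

2.546 bits

H = −Σ pᵢ log₂ pᵢ.
−0.237·log₂(0.237) = 0.4923
−0.066·log₂(0.066) = 0.2588
−0.075·log₂(0.075) = 0.2803
−0.242·log₂(0.242) = 0.4954
−0.153·log₂(0.153) = 0.4144
−0.200·log₂(0.200) = 0.4644
−0.027·log₂(0.027) = 0.1407
Sum ≈ 2.5462 → 2.546 bits.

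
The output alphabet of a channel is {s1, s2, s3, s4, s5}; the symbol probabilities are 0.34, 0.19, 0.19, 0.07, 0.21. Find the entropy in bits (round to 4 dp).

2.1810 bits

H = −Σ pᵢ log₂ pᵢ.
−0.34·log₂(0.34) = 0.5292
−0.19·log₂(0.19) = 0.4552
−0.19·log₂(0.19) = 0.4552
−0.07·log₂(0.07) = 0.2686
−0.21·log₂(0.21) = 0.4728
Sum ≈ 2.1810 → 2.1810 bits.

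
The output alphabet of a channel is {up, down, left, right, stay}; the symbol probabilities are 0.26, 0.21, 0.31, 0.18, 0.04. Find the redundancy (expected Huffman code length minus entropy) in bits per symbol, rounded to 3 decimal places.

Entropy H = −Σ p log₂ p ≈ 2.1330 bits.
Huffman merges: 1/25+9/50→11/50; 21/100+11/50→43/100; 13/50+31/100→57/100; 43/100+57/100→1. L = 111/50 ≈ 2.2200.
L − H = 2.2200 − 2.1330 = 0.087 bits.

0.087 bits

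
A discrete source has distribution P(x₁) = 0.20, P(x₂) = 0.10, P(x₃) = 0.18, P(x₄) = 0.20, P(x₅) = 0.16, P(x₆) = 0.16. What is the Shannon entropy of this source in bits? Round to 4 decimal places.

2.5523 bits

H = −Σ pᵢ log₂ pᵢ.
−0.20·log₂(0.20) = 0.4644
−0.10·log₂(0.10) = 0.3322
−0.18·log₂(0.18) = 0.4453
−0.20·log₂(0.20) = 0.4644
−0.16·log₂(0.16) = 0.4230
−0.16·log₂(0.16) = 0.4230
Sum ≈ 2.5523 → 2.5523 bits.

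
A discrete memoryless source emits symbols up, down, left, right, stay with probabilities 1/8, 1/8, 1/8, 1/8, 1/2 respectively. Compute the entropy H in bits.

Each probability is a power of 1/2, so log₂(1/p) is an integer.
H = Σ p·log₂(1/p) = 1/8·3 + 1/8·3 + 1/8·3 + 1/8·3 + 1/2·1 = 2 bits.

2 bits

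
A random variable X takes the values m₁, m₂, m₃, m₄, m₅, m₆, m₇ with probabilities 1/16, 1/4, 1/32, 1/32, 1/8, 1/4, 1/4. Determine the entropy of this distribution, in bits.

2.4375 bits

Each probability is a power of 1/2, so log₂(1/p) is an integer.
H = Σ p·log₂(1/p) = 1/16·4 + 1/4·2 + 1/32·5 + 1/32·5 + 1/8·3 + 1/4·2 + 1/4·2 = 2.4375 bits.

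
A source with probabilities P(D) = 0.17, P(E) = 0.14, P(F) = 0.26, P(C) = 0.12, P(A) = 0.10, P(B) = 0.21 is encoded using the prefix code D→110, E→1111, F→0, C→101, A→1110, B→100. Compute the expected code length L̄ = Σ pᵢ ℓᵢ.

2.72 bits/symbol

L̄ = Σ pᵢ·ℓᵢ = 0.17·3 + 0.14·4 + 0.26·1 + 0.12·3 + 0.10·4 + 0.21·3 = 2.72 bits/symbol.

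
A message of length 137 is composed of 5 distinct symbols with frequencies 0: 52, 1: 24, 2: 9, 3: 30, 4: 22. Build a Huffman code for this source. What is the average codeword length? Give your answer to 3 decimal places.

2.226 bits/symbol

Probabilities are the counts divided by 137.
Repeatedly combine the two least-probable nodes; the expected code length is the sum of the merged weights.
merge 9/137 + 22/137 → 31/137
merge 24/137 + 30/137 → 54/137
merge 31/137 + 52/137 → 83/137
merge 54/137 + 83/137 → 1
L = 31/137 + 54/137 + 83/137 + 1 = 305/137 ≈ 2.226 bits/symbol.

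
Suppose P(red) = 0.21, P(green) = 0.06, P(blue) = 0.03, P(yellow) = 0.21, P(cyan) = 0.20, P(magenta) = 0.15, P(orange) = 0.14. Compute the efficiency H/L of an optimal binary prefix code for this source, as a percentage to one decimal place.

97.9%

Entropy H = −Σ p log₂ p ≈ 2.6130 bits.
Huffman merges: 3/100+3/50→9/100; 9/100+7/50→23/100; 3/20+1/5→7/20; 21/100+21/100→21/50; 23/100+7/20→29/50; 21/50+29/50→1. L = 267/100 ≈ 2.6700.
Efficiency = H/L = 2.6130/2.6700 = 97.9%.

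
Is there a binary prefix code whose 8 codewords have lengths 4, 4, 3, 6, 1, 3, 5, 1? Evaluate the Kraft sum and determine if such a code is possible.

With common denominator 2^6 = 64: Σ 2^(−ℓᵢ) = 4/64 + 4/64 + 8/64 + 1/64 + 32/64 + 8/64 + 2/64 + 32/64 = 91/64 = 1.421875.
Kraft's inequality requires Σ ≤ 1; here Σ = 1.421875 > 1, so no such prefix code exists.

1.421875; no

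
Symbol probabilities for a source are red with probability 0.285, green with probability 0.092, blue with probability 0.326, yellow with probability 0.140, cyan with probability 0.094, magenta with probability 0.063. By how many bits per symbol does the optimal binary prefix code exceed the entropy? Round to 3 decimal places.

0.060 bits

Entropy H = −Σ p log₂ p ≈ 2.3290 bits.
Huffman merges: 63/1000+23/250→31/200; 47/500+7/50→117/500; 31/200+117/500→389/1000; 57/200+163/500→611/1000; 389/1000+611/1000→1. L = 2389/1000 ≈ 2.3890.
L − H = 2.3890 − 2.3290 = 0.060 bits.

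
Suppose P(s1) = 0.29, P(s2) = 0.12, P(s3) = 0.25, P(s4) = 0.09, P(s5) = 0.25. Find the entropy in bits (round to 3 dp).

H = −Σ pᵢ log₂ pᵢ.
−0.29·log₂(0.29) = 0.5179
−0.12·log₂(0.12) = 0.3671
−0.25·log₂(0.25) = 0.5000
−0.09·log₂(0.09) = 0.3127
−0.25·log₂(0.25) = 0.5000
Sum ≈ 2.1976 → 2.198 bits.

2.198 bits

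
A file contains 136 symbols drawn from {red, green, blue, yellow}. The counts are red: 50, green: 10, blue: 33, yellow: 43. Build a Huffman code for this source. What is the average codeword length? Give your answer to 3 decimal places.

1.949 bits/symbol

Probabilities are the counts divided by 136.
Repeatedly combine the two least-probable nodes; the expected code length is the sum of the merged weights.
merge 5/68 + 33/136 → 43/136
merge 43/136 + 43/136 → 43/68
merge 25/68 + 43/68 → 1
L = 43/136 + 43/68 + 1 = 265/136 ≈ 1.949 bits/symbol.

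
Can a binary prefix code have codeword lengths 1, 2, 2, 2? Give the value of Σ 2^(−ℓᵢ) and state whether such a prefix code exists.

With common denominator 2^2 = 4: Σ 2^(−ℓᵢ) = 2/4 + 1/4 + 1/4 + 1/4 = 5/4 = 1.25.
Kraft's inequality requires Σ ≤ 1; here Σ = 1.25 > 1, so no such prefix code exists.

1.25; no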